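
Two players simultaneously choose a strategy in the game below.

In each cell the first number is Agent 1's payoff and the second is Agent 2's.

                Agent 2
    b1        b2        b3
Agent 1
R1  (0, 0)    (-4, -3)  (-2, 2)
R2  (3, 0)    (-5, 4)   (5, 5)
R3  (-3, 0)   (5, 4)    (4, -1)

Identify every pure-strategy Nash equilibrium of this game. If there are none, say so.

Check each profile: it is a Nash equilibrium iff no player can strictly gain by switching unilaterally.
(R1, b1): Agent 1 can switch to R2 (0 → 3). Not NE.
(R1, b2): Agent 1 can switch to R3 (-4 → 5). Not NE.
(R1, b3): Agent 1 can switch to R2 (-2 → 5). Not NE.
(R2, b1): Agent 2 can switch to b2 (0 → 4). Not NE.
(R2, b2): Agent 1 can switch to R1 (-5 → -4). Not NE.
(R2, b3): Agent 1 gets 5, best alternative 4; Agent 2 gets 5, best alternative 4. No profitable deviation — NE.
(R3, b1): Agent 1 can switch to R1 (-3 → 0). Not NE.
(R3, b2): Agent 1 gets 5, best alternative -4; Agent 2 gets 4, best alternative 0. No profitable deviation — NE.
(R3, b3): Agent 1 can switch to R2 (4 → 5). Not NE.

Pure-strategy Nash equilibria: (R2, b3), (R3, b2)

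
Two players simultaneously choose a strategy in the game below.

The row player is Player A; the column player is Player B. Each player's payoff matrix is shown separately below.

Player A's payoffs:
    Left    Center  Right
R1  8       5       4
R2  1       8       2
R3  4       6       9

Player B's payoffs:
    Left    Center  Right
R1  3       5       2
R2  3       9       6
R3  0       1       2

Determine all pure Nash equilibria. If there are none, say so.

Player A against Left: payoffs 8, 1, 4 → best response R1.
Player A against Center: payoffs 5, 8, 6 → best response R2.
Player A against Right: payoffs 4, 2, 9 → best response R3.
Player B against R1: payoffs 3, 5, 2 → best response Center.
Player B against R2: payoffs 3, 9, 6 → best response Center.
Player B against R3: payoffs 0, 1, 2 → best response Right.
Mutual best responses: (R2, Center); (R3, Right).

(R2, Center) and (R3, Right)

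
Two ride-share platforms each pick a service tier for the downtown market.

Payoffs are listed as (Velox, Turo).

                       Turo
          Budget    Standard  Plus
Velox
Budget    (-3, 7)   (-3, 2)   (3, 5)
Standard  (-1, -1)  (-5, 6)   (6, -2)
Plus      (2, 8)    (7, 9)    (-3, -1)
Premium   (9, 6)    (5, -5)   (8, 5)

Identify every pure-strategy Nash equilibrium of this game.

The pure Nash equilibria are (Plus, Standard), (Premium, Budget).

Mark each player's best response to every combination of opponents' strategies; a profile where every player is best-responding is a pure Nash equilibrium.
Velox against Budget: payoffs -3, -1, 2, 9 → best response Premium.
Velox against Standard: payoffs -3, -5, 7, 5 → best response Plus.
Velox against Plus: payoffs 3, 6, -3, 8 → best response Premium.
Turo against Budget: payoffs 7, 2, 5 → best response Budget.
Turo against Standard: payoffs -1, 6, -2 → best response Standard.
Turo against Plus: payoffs 8, 9, -1 → best response Standard.
Turo against Premium: payoffs 6, -5, 5 → best response Budget.
Mutual best responses: (Plus, Standard); (Premium, Budget).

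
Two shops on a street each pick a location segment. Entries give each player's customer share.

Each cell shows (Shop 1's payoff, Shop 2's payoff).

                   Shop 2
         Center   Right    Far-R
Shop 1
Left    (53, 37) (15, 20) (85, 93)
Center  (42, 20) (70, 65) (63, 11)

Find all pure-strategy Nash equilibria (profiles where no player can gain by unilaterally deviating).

For each player, find the best response to each opponent profile; mutual best responses are the pure NE.
Shop 1 against Center: payoffs 53, 42 → best response Left.
Shop 1 against Right: payoffs 15, 70 → best response Center.
Shop 1 against Far-R: payoffs 85, 63 → best response Left.
Shop 2 against Left: payoffs 37, 20, 93 → best response Far-R.
Shop 2 against Center: payoffs 20, 65, 11 → best response Right.
Mutual best responses: (Left, Far-R); (Center, Right).

(Left, Far-R) and (Center, Right)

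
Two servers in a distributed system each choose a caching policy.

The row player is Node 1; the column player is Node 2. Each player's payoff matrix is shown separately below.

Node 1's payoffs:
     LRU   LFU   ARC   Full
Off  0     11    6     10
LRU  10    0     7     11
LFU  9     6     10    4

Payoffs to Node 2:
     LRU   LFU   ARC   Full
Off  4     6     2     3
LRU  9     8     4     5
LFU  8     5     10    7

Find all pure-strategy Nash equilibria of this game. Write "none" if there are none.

Pure-strategy Nash equilibria: (Off, LFU) and (LRU, LRU) and (LFU, ARC)

Node 1 against LRU: payoffs 0, 10, 9 → best response LRU.
Node 1 against LFU: payoffs 11, 0, 6 → best response Off.
Node 1 against ARC: payoffs 6, 7, 10 → best response LFU.
Node 1 against Full: payoffs 10, 11, 4 → best response LRU.
Node 2 against Off: payoffs 4, 6, 2, 3 → best response LFU.
Node 2 against LRU: payoffs 9, 8, 4, 5 → best response LRU.
Node 2 against LFU: payoffs 8, 5, 10, 7 → best response ARC.
Mutual best responses: (Off, LFU); (LRU, LRU); (LFU, ARC).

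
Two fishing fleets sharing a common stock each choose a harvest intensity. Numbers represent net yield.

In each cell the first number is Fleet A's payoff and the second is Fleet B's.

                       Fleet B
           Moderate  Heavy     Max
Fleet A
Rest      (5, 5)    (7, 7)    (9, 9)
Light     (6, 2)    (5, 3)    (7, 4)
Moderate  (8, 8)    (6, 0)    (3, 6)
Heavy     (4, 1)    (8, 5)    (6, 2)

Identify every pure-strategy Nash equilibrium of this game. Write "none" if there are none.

(Rest, Max), (Moderate, Moderate), (Heavy, Heavy)

Fleet A against Moderate: payoffs 5, 6, 8, 4 → best response Moderate.
Fleet A against Heavy: payoffs 7, 5, 6, 8 → best response Heavy.
Fleet A against Max: payoffs 9, 7, 3, 6 → best response Rest.
Fleet B against Rest: payoffs 5, 7, 9 → best response Max.
Fleet B against Light: payoffs 2, 3, 4 → best response Max.
Fleet B against Moderate: payoffs 8, 0, 6 → best response Moderate.
Fleet B against Heavy: payoffs 1, 5, 2 → best response Heavy.
Mutual best responses: (Rest, Max); (Moderate, Moderate); (Heavy, Heavy).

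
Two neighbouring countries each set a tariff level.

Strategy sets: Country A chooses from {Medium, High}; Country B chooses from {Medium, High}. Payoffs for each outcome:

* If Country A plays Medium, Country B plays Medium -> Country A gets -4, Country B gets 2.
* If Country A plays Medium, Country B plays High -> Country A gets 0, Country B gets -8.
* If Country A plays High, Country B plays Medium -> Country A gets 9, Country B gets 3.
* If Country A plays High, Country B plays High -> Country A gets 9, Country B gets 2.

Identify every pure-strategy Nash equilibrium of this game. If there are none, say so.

(High, Medium)

(Medium, Medium): Country A can switch to High (-4 → 9). Not NE.
(Medium, High): Country A can switch to High (0 → 9). Not NE.
(High, Medium): Country A gets 9, best alternative -4; Country B gets 3, best alternative 2. No profitable deviation — NE.
(High, High): Country B can switch to Medium (2 → 3). Not NE.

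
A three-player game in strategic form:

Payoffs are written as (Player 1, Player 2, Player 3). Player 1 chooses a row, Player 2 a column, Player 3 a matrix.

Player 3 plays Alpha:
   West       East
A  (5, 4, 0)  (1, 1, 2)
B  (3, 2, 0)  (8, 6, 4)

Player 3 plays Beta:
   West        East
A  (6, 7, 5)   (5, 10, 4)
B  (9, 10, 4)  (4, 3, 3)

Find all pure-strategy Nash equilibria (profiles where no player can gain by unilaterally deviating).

(A, West, Alpha): Player 3 can switch to Beta (0 → 5). Not NE.
(A, West, Beta): Player 1 can switch to B (6 → 9). Not NE.
(A, East, Alpha): Player 1 can switch to B (1 → 8). Not NE.
(A, East, Beta): Player 1 gets 5, best alternative 4; Player 2 gets 10, best alternative 7; Player 3 gets 4, best alternative 2. No profitable deviation — NE.
(B, West, Alpha): Player 1 can switch to A (3 → 5). Not NE.
(B, West, Beta): Player 1 gets 9, best alternative 6; Player 2 gets 10, best alternative 3; Player 3 gets 4, best alternative 0. No profitable deviation — NE.
(B, East, Alpha): Player 1 gets 8, best alternative 1; Player 2 gets 6, best alternative 2; Player 3 gets 4, best alternative 3. No profitable deviation — NE.
(B, East, Beta): Player 1 can switch to A (4 → 5). Not NE.

The pure Nash equilibria are (A, East, Beta), (B, West, Beta), (B, East, Alpha).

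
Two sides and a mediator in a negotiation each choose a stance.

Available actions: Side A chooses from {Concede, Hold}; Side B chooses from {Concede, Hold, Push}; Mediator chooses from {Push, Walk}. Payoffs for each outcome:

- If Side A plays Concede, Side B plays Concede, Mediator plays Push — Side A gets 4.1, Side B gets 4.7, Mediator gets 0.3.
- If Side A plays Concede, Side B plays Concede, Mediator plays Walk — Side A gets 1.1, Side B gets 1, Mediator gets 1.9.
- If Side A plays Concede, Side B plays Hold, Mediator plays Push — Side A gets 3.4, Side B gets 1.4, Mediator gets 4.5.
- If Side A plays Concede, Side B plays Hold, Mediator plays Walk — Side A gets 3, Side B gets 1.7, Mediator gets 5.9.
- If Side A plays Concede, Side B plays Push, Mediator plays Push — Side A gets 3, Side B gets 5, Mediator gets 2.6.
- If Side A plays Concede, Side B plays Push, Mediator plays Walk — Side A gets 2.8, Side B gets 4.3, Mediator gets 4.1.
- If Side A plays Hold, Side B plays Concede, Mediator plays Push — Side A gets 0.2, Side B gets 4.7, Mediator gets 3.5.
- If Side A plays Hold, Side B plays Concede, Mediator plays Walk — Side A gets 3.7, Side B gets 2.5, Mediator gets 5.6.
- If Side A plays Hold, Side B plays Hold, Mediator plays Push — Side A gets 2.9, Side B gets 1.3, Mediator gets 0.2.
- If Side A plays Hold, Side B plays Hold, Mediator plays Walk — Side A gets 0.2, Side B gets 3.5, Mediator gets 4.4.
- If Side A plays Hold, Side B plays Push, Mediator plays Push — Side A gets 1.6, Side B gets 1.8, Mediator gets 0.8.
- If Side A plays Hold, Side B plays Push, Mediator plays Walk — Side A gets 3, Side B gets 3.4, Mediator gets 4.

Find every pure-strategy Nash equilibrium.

(Concede, Concede, Push): Side B can switch to Push (4.7 → 5). Not NE.
(Concede, Concede, Walk): Side A can switch to Hold (1.1 → 3.7). Not NE.
(Concede, Hold, Push): Side B can switch to Concede (1.4 → 4.7). Not NE.
(Concede, Hold, Walk): Side B can switch to Push (1.7 → 4.3). Not NE.
(Concede, Push, Push): Mediator can switch to Walk (2.6 → 4.1). Not NE.
(Concede, Push, Walk): Side A can switch to Hold (2.8 → 3). Not NE.
(The remaining 6 profiles each have a profitable deviation by the same check.)

This game has no pure Nash equilibrium.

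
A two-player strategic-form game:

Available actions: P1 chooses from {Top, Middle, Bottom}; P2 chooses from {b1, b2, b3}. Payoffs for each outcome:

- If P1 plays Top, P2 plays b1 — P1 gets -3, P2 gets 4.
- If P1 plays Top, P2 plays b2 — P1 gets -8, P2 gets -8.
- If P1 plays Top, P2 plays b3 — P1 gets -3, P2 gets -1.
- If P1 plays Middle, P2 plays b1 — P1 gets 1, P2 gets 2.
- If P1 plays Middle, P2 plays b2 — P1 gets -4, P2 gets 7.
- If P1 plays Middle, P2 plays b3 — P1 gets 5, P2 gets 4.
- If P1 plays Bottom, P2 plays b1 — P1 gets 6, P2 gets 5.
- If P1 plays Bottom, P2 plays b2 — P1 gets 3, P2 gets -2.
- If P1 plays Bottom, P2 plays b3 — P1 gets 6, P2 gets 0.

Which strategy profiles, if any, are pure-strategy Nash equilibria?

P1 against b1: payoffs -3, 1, 6 → best response Bottom.
P1 against b2: payoffs -8, -4, 3 → best response Bottom.
P1 against b3: payoffs -3, 5, 6 → best response Bottom.
P2 against Top: payoffs 4, -8, -1 → best response b1.
P2 against Middle: payoffs 2, 7, 4 → best response b2.
P2 against Bottom: payoffs 5, -2, 0 → best response b1.
Mutual best responses: (Bottom, b1).

(Bottom, b1)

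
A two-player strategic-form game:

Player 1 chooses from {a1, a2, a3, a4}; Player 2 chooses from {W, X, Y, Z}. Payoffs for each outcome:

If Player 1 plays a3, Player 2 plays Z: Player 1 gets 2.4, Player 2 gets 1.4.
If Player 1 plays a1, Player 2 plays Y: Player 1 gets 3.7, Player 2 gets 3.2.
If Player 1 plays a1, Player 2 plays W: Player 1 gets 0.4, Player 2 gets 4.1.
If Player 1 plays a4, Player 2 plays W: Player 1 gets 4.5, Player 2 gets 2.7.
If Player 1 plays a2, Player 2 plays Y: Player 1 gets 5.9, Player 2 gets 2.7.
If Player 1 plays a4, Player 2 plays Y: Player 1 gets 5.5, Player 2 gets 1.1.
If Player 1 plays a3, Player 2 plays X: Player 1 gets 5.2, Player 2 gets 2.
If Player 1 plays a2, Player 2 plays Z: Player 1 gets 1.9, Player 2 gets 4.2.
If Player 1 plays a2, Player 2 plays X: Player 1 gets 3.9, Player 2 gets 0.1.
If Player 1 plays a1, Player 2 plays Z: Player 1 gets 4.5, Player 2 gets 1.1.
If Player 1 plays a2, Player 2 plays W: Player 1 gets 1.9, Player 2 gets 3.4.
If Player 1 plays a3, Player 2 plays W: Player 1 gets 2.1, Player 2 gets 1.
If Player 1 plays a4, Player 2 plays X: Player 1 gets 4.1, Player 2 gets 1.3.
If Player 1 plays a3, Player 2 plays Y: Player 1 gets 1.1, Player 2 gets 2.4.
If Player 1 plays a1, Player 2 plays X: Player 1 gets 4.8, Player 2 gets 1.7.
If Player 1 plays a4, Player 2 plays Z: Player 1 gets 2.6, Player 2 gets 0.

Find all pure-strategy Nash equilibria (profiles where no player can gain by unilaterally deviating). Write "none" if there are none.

Mark each player's best response to every combination of opponents' strategies; a profile where every player is best-responding is a pure Nash equilibrium.
Player 1 against W: payoffs 0.4, 1.9, 2.1, 4.5 → best response a4.
Player 1 against X: payoffs 4.8, 3.9, 5.2, 4.1 → best response a3.
Player 1 against Y: payoffs 3.7, 5.9, 1.1, 5.5 → best response a2.
Player 1 against Z: payoffs 4.5, 1.9, 2.4, 2.6 → best response a1.
Player 2 against a1: payoffs 4.1, 1.7, 3.2, 1.1 → best response W.
Player 2 against a2: payoffs 3.4, 0.1, 2.7, 4.2 → best response Z.
Player 2 against a3: payoffs 1, 2, 2.4, 1.4 → best response Y.
Player 2 against a4: payoffs 2.7, 1.3, 1.1, 0 → best response W.
Mutual best responses: (a4, W).

The unique pure-strategy Nash equilibrium is (a4, W).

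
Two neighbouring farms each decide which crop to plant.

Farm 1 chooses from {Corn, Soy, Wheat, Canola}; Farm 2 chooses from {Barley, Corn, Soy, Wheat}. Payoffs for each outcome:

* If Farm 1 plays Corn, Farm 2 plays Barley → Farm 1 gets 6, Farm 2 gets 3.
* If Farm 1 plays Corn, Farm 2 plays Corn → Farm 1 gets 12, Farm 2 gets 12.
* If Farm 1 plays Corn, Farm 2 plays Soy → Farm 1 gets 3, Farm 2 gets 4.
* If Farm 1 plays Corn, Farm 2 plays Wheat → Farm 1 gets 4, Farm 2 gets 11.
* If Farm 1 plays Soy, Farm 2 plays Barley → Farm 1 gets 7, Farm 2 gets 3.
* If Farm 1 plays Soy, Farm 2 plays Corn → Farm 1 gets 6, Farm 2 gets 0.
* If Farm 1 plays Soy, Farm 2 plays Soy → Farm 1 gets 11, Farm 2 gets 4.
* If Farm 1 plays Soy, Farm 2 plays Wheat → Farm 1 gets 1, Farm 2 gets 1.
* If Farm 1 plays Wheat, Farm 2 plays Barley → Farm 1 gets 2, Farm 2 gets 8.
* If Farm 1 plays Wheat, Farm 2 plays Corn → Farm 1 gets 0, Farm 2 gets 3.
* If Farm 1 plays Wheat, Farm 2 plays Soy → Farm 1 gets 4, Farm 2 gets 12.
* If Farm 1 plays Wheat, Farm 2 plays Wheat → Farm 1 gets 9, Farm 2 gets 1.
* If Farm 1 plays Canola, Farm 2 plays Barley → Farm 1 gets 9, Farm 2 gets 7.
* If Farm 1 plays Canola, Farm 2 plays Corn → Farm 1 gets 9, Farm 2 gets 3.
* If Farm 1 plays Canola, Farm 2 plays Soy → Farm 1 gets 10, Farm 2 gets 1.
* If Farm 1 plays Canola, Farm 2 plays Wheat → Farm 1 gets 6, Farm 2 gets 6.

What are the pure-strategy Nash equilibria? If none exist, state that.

Farm 1 against Barley: payoffs 6, 7, 2, 9 → best response Canola.
Farm 1 against Corn: payoffs 12, 6, 0, 9 → best response Corn.
Farm 1 against Soy: payoffs 3, 11, 4, 10 → best response Soy.
Farm 1 against Wheat: payoffs 4, 1, 9, 6 → best response Wheat.
Farm 2 against Corn: payoffs 3, 12, 4, 11 → best response Corn.
Farm 2 against Soy: payoffs 3, 0, 4, 1 → best response Soy.
Farm 2 against Wheat: payoffs 8, 3, 12, 1 → best response Soy.
Farm 2 against Canola: payoffs 7, 3, 1, 6 → best response Barley.
Mutual best responses: (Corn, Corn); (Soy, Soy); (Canola, Barley).

Pure-strategy Nash equilibria: (Corn, Corn); (Soy, Soy); (Canola, Barley)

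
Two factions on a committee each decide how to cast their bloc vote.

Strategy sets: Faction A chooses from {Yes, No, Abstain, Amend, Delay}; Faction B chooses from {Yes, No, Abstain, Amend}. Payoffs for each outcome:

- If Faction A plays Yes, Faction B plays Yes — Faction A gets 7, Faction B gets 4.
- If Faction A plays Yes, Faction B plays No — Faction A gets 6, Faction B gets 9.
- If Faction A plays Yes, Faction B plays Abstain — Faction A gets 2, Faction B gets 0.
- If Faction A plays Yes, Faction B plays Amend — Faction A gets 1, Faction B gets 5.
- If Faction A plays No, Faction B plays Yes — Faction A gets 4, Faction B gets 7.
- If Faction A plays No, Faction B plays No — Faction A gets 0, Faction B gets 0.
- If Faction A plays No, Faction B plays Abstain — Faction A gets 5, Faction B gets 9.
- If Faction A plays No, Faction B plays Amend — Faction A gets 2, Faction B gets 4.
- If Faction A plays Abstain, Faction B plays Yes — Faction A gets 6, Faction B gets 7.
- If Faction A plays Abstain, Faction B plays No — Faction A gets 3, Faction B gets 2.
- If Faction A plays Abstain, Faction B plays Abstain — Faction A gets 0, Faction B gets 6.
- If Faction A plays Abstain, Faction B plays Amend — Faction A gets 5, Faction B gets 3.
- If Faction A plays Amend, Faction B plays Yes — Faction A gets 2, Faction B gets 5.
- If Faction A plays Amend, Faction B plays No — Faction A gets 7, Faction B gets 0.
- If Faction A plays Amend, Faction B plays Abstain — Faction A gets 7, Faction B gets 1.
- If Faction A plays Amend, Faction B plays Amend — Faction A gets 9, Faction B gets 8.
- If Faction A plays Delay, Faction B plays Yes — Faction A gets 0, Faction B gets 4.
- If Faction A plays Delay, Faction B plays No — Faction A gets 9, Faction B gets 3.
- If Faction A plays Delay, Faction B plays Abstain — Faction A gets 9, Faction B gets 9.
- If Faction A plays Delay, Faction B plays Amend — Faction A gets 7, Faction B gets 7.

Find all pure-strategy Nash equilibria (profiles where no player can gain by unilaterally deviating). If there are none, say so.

For each player, find the best response to each opponent profile; mutual best responses are the pure NE.
Faction A against Yes: payoffs 7, 4, 6, 2, 0 → best response Yes.
Faction A against No: payoffs 6, 0, 3, 7, 9 → best response Delay.
Faction A against Abstain: payoffs 2, 5, 0, 7, 9 → best response Delay.
Faction A against Amend: payoffs 1, 2, 5, 9, 7 → best response Amend.
Faction B against Yes: payoffs 4, 9, 0, 5 → best response No.
Faction B against No: payoffs 7, 0, 9, 4 → best response Abstain.
Faction B against Abstain: payoffs 7, 2, 6, 3 → best response Yes.
Faction B against Amend: payoffs 5, 0, 1, 8 → best response Amend.
Faction B against Delay: payoffs 4, 3, 9, 7 → best response Abstain.
Mutual best responses: (Amend, Amend); (Delay, Abstain).

Pure-strategy Nash equilibria: (Amend, Amend), (Delay, Abstain)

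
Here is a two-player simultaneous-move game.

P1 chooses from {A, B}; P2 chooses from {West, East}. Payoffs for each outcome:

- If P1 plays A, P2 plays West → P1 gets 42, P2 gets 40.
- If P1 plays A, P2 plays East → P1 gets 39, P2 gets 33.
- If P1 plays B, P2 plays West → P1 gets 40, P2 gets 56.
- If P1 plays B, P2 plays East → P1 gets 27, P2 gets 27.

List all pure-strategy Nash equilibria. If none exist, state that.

(A, West)

Mark each player's best response to every combination of opponents' strategies; a profile where every player is best-responding is a pure Nash equilibrium.
P1 against West: payoffs 42, 40 → best response A.
P1 against East: payoffs 39, 27 → best response A.
P2 against A: payoffs 40, 33 → best response West.
P2 against B: payoffs 56, 27 → best response West.
Mutual best responses: (A, West).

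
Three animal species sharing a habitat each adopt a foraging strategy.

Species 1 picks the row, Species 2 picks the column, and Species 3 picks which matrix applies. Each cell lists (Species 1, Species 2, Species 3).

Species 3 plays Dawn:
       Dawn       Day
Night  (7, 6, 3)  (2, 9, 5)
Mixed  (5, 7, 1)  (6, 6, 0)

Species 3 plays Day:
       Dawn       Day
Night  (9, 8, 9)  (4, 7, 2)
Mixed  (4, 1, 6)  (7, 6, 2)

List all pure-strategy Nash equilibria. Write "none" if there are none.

For each strategy profile, look for a profitable unilateral deviation.
(Night, Dawn, Dawn): Species 2 can switch to Day (6 → 9). Not NE.
(Night, Dawn, Day): Species 1 gets 9, best alternative 4; Species 2 gets 8, best alternative 7; Species 3 gets 9, best alternative 3. No profitable deviation — NE.
(Night, Day, Dawn): Species 1 can switch to Mixed (2 → 6). Not NE.
(Night, Day, Day): Species 1 can switch to Mixed (4 → 7). Not NE.
(Mixed, Dawn, Dawn): Species 1 can switch to Night (5 → 7). Not NE.
(Mixed, Dawn, Day): Species 1 can switch to Night (4 → 9). Not NE.
(Mixed, Day, Dawn): Species 2 can switch to Dawn (6 → 7). Not NE.
(Mixed, Day, Day): Species 1 gets 7, best alternative 4; Species 2 gets 6, best alternative 1; Species 3 gets 2, best alternative 0. No profitable deviation — NE.

The pure Nash equilibria are (Night, Dawn, Day), (Mixed, Day, Day).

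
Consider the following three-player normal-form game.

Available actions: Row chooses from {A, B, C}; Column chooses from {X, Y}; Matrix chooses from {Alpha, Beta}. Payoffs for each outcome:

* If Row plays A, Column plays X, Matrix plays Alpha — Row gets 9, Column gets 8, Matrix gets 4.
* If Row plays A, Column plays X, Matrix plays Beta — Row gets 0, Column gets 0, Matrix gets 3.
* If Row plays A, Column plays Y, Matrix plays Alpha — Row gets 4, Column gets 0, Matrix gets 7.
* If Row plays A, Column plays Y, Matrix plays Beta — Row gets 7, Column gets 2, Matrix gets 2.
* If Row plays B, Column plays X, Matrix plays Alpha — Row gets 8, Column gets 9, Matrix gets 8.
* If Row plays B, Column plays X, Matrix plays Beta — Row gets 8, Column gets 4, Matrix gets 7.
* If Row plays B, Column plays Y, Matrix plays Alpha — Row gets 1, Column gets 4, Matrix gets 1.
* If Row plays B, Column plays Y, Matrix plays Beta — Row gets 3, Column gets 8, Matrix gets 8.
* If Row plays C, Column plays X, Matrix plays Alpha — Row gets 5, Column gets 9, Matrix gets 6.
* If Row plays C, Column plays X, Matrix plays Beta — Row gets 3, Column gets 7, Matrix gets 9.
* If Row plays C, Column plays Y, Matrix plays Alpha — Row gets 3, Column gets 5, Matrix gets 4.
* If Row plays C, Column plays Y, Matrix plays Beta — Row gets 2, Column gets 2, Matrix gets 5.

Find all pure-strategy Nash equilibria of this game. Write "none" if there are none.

Check each profile: it is a Nash equilibrium iff no player can strictly gain by switching unilaterally.
(A, X, Alpha): Row gets 9, best alternative 8; Column gets 8, best alternative 0; Matrix gets 4, best alternative 3. No profitable deviation — NE.
(A, X, Beta): Row can switch to B (0 → 8). Not NE.
(A, Y, Alpha): Column can switch to X (0 → 8). Not NE.
(A, Y, Beta): Matrix can switch to Alpha (2 → 7). Not NE.
(B, X, Alpha): Row can switch to A (8 → 9). Not NE.
(B, X, Beta): Column can switch to Y (4 → 8). Not NE.
(B, Y, Alpha): Row can switch to A (1 → 4). Not NE.
(B, Y, Beta): Row can switch to A (3 → 7). Not NE.
(C, X, Alpha): Row can switch to A (5 → 9). Not NE.
(C, X, Beta): Row can switch to B (3 → 8). Not NE.
(C, Y, Alpha): Row can switch to A (3 → 4). Not NE.
(C, Y, Beta): Row can switch to A (2 → 7). Not NE.

(A, X, Alpha)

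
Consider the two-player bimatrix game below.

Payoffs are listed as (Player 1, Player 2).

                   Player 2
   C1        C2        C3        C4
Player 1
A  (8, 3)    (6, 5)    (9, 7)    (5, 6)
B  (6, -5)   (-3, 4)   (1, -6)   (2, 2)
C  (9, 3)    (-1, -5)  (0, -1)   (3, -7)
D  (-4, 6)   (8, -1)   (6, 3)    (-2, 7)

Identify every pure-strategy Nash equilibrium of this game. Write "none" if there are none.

The pure Nash equilibria are (A, C3), (C, C1).

Player 1 against C1: payoffs 8, 6, 9, -4 → best response C.
Player 1 against C2: payoffs 6, -3, -1, 8 → best response D.
Player 1 against C3: payoffs 9, 1, 0, 6 → best response A.
Player 1 against C4: payoffs 5, 2, 3, -2 → best response A.
Player 2 against A: payoffs 3, 5, 7, 6 → best response C3.
Player 2 against B: payoffs -5, 4, -6, 2 → best response C2.
Player 2 against C: payoffs 3, -5, -1, -7 → best response C1.
Player 2 against D: payoffs 6, -1, 3, 7 → best response C4.
Mutual best responses: (A, C3); (C, C1).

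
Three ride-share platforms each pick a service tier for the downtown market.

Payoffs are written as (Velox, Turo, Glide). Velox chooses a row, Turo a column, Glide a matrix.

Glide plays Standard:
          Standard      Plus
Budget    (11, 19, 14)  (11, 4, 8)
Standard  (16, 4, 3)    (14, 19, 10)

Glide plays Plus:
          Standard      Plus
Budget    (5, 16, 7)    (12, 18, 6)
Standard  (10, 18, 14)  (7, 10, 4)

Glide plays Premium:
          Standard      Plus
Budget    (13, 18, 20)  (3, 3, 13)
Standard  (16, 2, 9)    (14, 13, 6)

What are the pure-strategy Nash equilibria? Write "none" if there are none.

For each player, find the best response to each opponent profile; mutual best responses are the pure NE.
Velox against (Standard, Standard): payoffs 11, 16 → best response Standard.
Velox against (Standard, Plus): payoffs 5, 10 → best response Standard.
Velox against (Standard, Premium): payoffs 13, 16 → best response Standard.
Velox against (Plus, Standard): payoffs 11, 14 → best response Standard.
Velox against (Plus, Plus): payoffs 12, 7 → best response Budget.
Velox against (Plus, Premium): payoffs 3, 14 → best response Standard.
Turo against (Budget, Standard): payoffs 19, 4 → best response Standard.
Turo against (Budget, Plus): payoffs 16, 18 → best response Plus.
Turo against (Budget, Premium): payoffs 18, 3 → best response Standard.
Turo against (Standard, Standard): payoffs 4, 19 → best response Plus.
Turo against (Standard, Plus): payoffs 18, 10 → best response Standard.
Turo against (Standard, Premium): payoffs 2, 13 → best response Plus.
Glide against (Budget, Standard): payoffs 14, 7, 20 → best response Premium.
Glide against (Budget, Plus): payoffs 8, 6, 13 → best response Premium.
Glide against (Standard, Standard): payoffs 3, 14, 9 → best response Plus.
Glide against (Standard, Plus): payoffs 10, 4, 6 → best response Standard.
Mutual best responses: (Standard, Standard, Plus); (Standard, Plus, Standard).

(Standard, Standard, Plus); (Standard, Plus, Standard)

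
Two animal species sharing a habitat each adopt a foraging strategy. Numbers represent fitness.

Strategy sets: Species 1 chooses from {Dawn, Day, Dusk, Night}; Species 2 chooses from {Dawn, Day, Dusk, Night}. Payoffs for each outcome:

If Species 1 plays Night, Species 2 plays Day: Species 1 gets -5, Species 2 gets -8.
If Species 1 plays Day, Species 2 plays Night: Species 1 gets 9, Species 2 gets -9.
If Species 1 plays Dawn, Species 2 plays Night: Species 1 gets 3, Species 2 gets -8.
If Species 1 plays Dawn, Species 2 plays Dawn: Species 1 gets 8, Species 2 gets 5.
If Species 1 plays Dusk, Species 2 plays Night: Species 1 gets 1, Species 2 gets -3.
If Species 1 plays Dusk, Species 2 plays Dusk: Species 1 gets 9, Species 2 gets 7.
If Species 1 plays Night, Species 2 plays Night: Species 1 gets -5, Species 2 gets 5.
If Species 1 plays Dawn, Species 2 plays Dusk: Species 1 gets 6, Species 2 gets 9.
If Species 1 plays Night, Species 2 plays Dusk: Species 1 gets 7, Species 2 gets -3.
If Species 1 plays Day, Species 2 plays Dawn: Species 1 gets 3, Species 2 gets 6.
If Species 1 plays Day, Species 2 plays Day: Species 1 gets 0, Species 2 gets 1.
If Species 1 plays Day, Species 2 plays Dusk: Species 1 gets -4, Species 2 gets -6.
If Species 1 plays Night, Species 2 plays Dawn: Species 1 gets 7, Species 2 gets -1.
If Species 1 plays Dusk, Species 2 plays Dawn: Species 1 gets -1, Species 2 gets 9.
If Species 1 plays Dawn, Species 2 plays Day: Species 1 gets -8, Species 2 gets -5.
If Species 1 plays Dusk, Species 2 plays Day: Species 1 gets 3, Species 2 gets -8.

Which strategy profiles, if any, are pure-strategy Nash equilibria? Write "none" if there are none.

(Dawn, Dawn): Species 2 can switch to Dusk (5 → 9). Not NE.
(Dawn, Day): Species 1 can switch to Day (-8 → 0). Not NE.
(Dawn, Dusk): Species 1 can switch to Dusk (6 → 9). Not NE.
(Dawn, Night): Species 1 can switch to Day (3 → 9). Not NE.
(Day, Dawn): Species 1 can switch to Dawn (3 → 8). Not NE.
(Day, Day): Species 1 can switch to Dusk (0 → 3). Not NE.
(Day, Dusk): Species 1 can switch to Dawn (-4 → 6). Not NE.
(Day, Night): Species 2 can switch to Dawn (-9 → 6). Not NE.
(Dusk, Dawn): Species 1 can switch to Dawn (-1 → 8). Not NE.
(Dusk, Day): Species 2 can switch to Dawn (-8 → 9). Not NE.
(The remaining 6 profiles each have a profitable deviation by the same check.)

none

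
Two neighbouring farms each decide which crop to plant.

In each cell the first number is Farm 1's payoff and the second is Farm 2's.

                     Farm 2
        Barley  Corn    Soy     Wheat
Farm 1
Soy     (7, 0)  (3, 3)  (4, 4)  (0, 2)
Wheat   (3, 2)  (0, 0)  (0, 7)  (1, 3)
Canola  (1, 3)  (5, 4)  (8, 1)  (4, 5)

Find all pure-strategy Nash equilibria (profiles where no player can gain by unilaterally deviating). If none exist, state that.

The unique pure-strategy Nash equilibrium is (Canola, Wheat).

Farm 1 against Barley: payoffs 7, 3, 1 → best response Soy.
Farm 1 against Corn: payoffs 3, 0, 5 → best response Canola.
Farm 1 against Soy: payoffs 4, 0, 8 → best response Canola.
Farm 1 against Wheat: payoffs 0, 1, 4 → best response Canola.
Farm 2 against Soy: payoffs 0, 3, 4, 2 → best response Soy.
Farm 2 against Wheat: payoffs 2, 0, 7, 3 → best response Soy.
Farm 2 against Canola: payoffs 3, 4, 1, 5 → best response Wheat.
Mutual best responses: (Canola, Wheat).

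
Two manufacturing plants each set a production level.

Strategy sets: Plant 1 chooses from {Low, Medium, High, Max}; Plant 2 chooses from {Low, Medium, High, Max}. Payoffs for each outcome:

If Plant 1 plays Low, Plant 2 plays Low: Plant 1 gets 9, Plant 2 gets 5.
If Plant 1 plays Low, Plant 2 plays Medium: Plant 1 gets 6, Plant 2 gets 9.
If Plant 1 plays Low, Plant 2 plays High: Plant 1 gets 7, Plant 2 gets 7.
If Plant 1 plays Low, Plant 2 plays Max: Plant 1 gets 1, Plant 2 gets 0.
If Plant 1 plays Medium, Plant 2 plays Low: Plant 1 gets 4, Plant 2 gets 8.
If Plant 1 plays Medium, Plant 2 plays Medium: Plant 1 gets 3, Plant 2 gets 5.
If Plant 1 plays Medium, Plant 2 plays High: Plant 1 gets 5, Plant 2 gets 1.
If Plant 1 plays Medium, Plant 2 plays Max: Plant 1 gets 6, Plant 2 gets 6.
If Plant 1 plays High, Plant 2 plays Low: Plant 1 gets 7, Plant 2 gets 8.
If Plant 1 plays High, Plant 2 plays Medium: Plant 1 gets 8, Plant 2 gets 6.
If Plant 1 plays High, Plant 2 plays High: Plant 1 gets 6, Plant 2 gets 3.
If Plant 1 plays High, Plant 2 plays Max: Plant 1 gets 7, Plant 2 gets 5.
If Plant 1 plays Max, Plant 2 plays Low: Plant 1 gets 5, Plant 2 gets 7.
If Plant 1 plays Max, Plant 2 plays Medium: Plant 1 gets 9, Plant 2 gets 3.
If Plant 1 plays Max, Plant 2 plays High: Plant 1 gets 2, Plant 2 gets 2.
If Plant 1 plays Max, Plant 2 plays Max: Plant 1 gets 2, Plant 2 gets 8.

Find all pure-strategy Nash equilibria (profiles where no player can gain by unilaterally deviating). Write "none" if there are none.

Plant 1 against Low: payoffs 9, 4, 7, 5 → best response Low.
Plant 1 against Medium: payoffs 6, 3, 8, 9 → best response Max.
Plant 1 against High: payoffs 7, 5, 6, 2 → best response Low.
Plant 1 against Max: payoffs 1, 6, 7, 2 → best response High.
Plant 2 against Low: payoffs 5, 9, 7, 0 → best response Medium.
Plant 2 against Medium: payoffs 8, 5, 1, 6 → best response Low.
Plant 2 against High: payoffs 8, 6, 3, 5 → best response Low.
Plant 2 against Max: payoffs 7, 3, 2, 8 → best response Max.
No profile is a mutual best response for all players.

This game has no pure Nash equilibrium.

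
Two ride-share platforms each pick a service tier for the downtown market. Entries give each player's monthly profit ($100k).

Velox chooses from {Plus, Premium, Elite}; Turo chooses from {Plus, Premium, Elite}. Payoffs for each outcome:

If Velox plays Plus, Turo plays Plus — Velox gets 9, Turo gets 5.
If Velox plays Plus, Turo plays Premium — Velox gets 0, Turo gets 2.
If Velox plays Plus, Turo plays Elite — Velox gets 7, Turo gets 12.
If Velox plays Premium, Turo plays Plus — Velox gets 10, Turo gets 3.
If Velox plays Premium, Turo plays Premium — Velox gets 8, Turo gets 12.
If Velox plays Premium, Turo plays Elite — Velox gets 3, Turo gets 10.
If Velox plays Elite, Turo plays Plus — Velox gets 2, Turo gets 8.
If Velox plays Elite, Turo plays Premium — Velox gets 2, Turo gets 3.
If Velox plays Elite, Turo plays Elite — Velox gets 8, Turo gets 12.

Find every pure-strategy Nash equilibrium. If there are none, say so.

Pure-strategy Nash equilibria: (Premium, Premium); (Elite, Elite)

Check each profile: it is a Nash equilibrium iff no player can strictly gain by switching unilaterally.
(Plus, Plus): Velox can switch to Premium (9 → 10). Not NE.
(Plus, Premium): Velox can switch to Premium (0 → 8). Not NE.
(Plus, Elite): Velox can switch to Elite (7 → 8). Not NE.
(Premium, Plus): Turo can switch to Premium (3 → 12). Not NE.
(Premium, Premium): Velox gets 8, best alternative 2; Turo gets 12, best alternative 10. No profitable deviation — NE.
(Premium, Elite): Velox can switch to Plus (3 → 7). Not NE.
(Elite, Plus): Velox can switch to Plus (2 → 9). Not NE.
(Elite, Elite): Velox gets 8, best alternative 7; Turo gets 12, best alternative 8. No profitable deviation — NE.
(The remaining 1 profile has a profitable deviation by the same check.)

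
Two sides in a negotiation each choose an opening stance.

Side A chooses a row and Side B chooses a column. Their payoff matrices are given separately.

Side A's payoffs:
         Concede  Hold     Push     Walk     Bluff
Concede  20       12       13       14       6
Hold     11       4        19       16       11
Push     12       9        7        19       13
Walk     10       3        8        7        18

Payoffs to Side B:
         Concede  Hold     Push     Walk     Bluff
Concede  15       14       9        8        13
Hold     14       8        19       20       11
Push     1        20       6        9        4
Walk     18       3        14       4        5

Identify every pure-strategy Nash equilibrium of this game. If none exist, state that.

(Concede, Concede)

(Concede, Concede): Side A gets 20, best alternative 12; Side B gets 15, best alternative 14. No profitable deviation — NE.
(Concede, Hold): Side B can switch to Concede (14 → 15). Not NE.
(Concede, Push): Side A can switch to Hold (13 → 19). Not NE.
(Concede, Walk): Side A can switch to Hold (14 → 16). Not NE.
(Concede, Bluff): Side A can switch to Hold (6 → 11). Not NE.
(Hold, Concede): Side A can switch to Concede (11 → 20). Not NE.
(Hold, Hold): Side A can switch to Concede (4 → 12). Not NE.
(Hold, Push): Side B can switch to Walk (19 → 20). Not NE.
(Hold, Walk): Side A can switch to Push (16 → 19). Not NE.
(Hold, Bluff): Side A can switch to Push (11 → 13). Not NE.
(Push, Concede): Side A can switch to Concede (12 → 20). Not NE.
(The remaining 9 profiles each have a profitable deviation by the same check.)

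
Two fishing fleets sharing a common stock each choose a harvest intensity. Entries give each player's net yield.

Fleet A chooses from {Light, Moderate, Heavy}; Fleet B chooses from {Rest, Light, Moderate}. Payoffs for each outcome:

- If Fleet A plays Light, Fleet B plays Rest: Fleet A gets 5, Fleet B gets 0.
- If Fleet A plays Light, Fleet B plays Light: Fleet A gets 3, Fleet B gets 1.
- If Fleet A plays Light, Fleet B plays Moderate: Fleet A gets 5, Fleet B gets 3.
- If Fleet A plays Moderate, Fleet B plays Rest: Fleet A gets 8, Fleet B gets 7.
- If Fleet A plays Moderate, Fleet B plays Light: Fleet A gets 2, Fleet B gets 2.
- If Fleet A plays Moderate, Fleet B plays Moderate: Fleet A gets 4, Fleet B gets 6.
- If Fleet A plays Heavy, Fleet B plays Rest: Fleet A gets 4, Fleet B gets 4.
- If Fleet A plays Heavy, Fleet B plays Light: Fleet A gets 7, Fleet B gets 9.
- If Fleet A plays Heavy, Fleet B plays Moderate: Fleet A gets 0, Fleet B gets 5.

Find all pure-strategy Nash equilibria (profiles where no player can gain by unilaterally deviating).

For each strategy profile, look for a profitable unilateral deviation.
(Light, Rest): Fleet A can switch to Moderate (5 → 8). Not NE.
(Light, Light): Fleet A can switch to Heavy (3 → 7). Not NE.
(Light, Moderate): Fleet A gets 5, best alternative 4; Fleet B gets 3, best alternative 1. No profitable deviation — NE.
(Moderate, Rest): Fleet A gets 8, best alternative 5; Fleet B gets 7, best alternative 6. No profitable deviation — NE.
(Moderate, Light): Fleet A can switch to Light (2 → 3). Not NE.
(Moderate, Moderate): Fleet A can switch to Light (4 → 5). Not NE.
(Heavy, Rest): Fleet A can switch to Light (4 → 5). Not NE.
(Heavy, Light): Fleet A gets 7, best alternative 3; Fleet B gets 9, best alternative 5. No profitable deviation — NE.
(Heavy, Moderate): Fleet A can switch to Light (0 → 5). Not NE.

Pure-strategy Nash equilibria: (Light, Moderate); (Moderate, Rest); (Heavy, Light)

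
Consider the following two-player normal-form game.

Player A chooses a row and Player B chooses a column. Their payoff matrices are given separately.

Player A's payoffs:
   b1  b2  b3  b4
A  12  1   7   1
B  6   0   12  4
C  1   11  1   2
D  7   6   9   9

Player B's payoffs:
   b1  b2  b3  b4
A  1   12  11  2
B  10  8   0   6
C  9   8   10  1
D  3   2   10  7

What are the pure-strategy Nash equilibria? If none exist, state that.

Check each profile: it is a Nash equilibrium iff no player can strictly gain by switching unilaterally.
(A, b1): Player B can switch to b2 (1 → 12). Not NE.
(A, b2): Player A can switch to C (1 → 11). Not NE.
(A, b3): Player A can switch to B (7 → 12). Not NE.
(A, b4): Player A can switch to B (1 → 4). Not NE.
(B, b1): Player A can switch to A (6 → 12). Not NE.
(B, b2): Player A can switch to A (0 → 1). Not NE.
(The remaining 10 profiles each have a profitable deviation by the same check.)

No pure-strategy Nash equilibrium.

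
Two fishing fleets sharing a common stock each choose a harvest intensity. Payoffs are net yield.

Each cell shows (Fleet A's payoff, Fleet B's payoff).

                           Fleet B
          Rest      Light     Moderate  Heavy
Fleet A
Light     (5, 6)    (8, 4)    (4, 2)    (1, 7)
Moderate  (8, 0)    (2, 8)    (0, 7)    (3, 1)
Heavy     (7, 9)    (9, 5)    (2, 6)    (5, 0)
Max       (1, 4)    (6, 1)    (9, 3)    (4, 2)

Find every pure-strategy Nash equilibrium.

No pure-strategy Nash equilibrium.

For each player, find the best response to each opponent profile; mutual best responses are the pure NE.
Fleet A against Rest: payoffs 5, 8, 7, 1 → best response Moderate.
Fleet A against Light: payoffs 8, 2, 9, 6 → best response Heavy.
Fleet A against Moderate: payoffs 4, 0, 2, 9 → best response Max.
Fleet A against Heavy: payoffs 1, 3, 5, 4 → best response Heavy.
Fleet B against Light: payoffs 6, 4, 2, 7 → best response Heavy.
Fleet B against Moderate: payoffs 0, 8, 7, 1 → best response Light.
Fleet B against Heavy: payoffs 9, 5, 6, 0 → best response Rest.
Fleet B against Max: payoffs 4, 1, 3, 2 → best response Rest.
No profile is a mutual best response for all players.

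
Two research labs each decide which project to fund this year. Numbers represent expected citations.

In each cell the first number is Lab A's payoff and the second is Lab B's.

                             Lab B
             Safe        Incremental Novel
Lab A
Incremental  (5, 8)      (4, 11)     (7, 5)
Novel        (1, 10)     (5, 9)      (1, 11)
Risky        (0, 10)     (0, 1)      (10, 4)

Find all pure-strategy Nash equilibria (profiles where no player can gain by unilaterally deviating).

No pure-strategy Nash equilibrium.

(Incremental, Safe): Lab B can switch to Incremental (8 → 11). Not NE.
(Incremental, Incremental): Lab A can switch to Novel (4 → 5). Not NE.
(Incremental, Novel): Lab A can switch to Risky (7 → 10). Not NE.
(Novel, Safe): Lab A can switch to Incremental (1 → 5). Not NE.
(Novel, Incremental): Lab B can switch to Safe (9 → 10). Not NE.
(Novel, Novel): Lab A can switch to Incremental (1 → 7). Not NE.
(The remaining 3 profiles each have a profitable deviation by the same check.)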